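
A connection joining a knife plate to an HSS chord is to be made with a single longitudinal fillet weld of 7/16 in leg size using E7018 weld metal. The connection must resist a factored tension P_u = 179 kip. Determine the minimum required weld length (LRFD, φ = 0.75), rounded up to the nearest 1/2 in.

L = 18.5 in

E70XX → F_EXX = 70 ksi.
Throat t_e = 0.707 × 0.4375 = 0.3093 in.
φr_n = 0.75 × 0.6 × 70 × 0.3093 = 9.743 kip/in.
L_req = P_u / φr_n = 179 / 9.743 = 18.37 in total.
Round up → use L = 18.5 in.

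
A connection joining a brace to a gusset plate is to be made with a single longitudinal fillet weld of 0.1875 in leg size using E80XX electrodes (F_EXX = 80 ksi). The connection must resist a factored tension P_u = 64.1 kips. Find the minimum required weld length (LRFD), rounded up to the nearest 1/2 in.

L = 13.5 in

Throat t_e = 0.707 × 0.1875 = 0.1326 in.
φr_n = 0.75 × 0.6 × 80 × 0.1326 = 4.772 kips/in.
L_req = P_u / φr_n = 64.1 / 4.772 = 13.43 in total.
Round up → use L = 13.5 in.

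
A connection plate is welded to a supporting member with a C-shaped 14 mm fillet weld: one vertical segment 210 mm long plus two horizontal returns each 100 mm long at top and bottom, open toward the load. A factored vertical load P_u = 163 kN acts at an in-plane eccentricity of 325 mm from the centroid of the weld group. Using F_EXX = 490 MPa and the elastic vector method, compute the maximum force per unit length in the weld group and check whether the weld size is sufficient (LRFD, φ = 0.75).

f_max ≈ 2270 N/mm; NOT adequate

Total weld length L_w = 410 mm. Treat welds as unit-width lines.
Centroid: x̄ = 2×100×50 / 410 = 24.39 mm from the vertical weld.
Polar moment about centroid: J = I_x + I_y = [210³/12 + 2×100×105²] + [210×24.39² + 2(100³/12 + 100×25.61²)] = 3400000 mm³.
Direct shear f_v = P/L_w = 163×10³ / 410 = 397.6 N/mm (vertical).
Torsion M = P·e = 163×10³ × 325 = 52975000 N·mm.
Critical point at (x, y) = (75.61, 105) from centroid. f_tx = M·y/J = 1636 N/mm; f_ty = M·x/J = 1178 N/mm.
Resultant f_max = √[f_tx² + (f_v + f_ty)²] = √[1636² + (397.6 + 1178)²] = 2272 N/mm.
Capacity per unit length: φr_n = 0.75 × 0.6 × 490 × (0.707 × 14) = 2183 N/mm.
2272 > 2183 → NOT adequate.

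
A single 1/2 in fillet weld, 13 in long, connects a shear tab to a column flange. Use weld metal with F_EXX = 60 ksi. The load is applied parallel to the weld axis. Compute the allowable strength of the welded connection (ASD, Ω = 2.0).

Effective throat t_e = 0.707 × 0.5 = 0.3535 in.
Total length L = 13 in; A_we = 0.3535 × 13 = 4.595 in².
F_nw = 0.6 F_EXX = 0.6 × 60 = 36 ksi.
R_n = 36 × 4.595 = 165.4 kip; R_n/Ω = 165.4/2.0 = 82.72 kip.

R_n/Ω ≈ 82.7 kip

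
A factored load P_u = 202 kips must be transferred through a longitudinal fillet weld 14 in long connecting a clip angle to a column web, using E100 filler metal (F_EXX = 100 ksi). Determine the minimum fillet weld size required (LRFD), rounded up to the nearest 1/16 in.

w = 1/2 in

Total weld length L = 14 in.
Required throat t_e = P_u / (φ × 0.6 F_EXX × L) = 202 / (0.75 × 0.6 × 100 × 14) = 0.3206 in.
Required leg w = t_e / 0.707 = 0.4535 in → use 1/2 in.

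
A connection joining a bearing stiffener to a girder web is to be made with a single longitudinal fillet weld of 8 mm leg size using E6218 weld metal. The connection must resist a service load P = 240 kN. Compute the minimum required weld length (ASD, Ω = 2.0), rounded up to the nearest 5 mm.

L = 230 mm

E62XX → F_EXX = 620 MPa.
Throat t_e = 0.707 × 8 = 5.656 mm.
r_n/Ω = (0.6 × 620 × 5.656) / 2.0 = 1052 N/mm = 1.052 kN/mm.
L_req = P / (r_n/Ω) = 240 / 1.052 = 228.1 mm total.
Round up → use L = 230 mm.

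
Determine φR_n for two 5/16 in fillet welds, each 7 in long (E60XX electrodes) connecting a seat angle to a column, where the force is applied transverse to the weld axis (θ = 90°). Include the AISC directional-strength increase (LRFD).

E60XX → F_EXX = 60 ksi.
t_e = 0.707 × 0.3125 = 0.2209 in; A_we = 0.2209 × 14 = 3.093 in².
Directional factor: 1.0 + 0.5 sin^1.5(90°) = 1.5.
F_nw = 0.6 × 60 × 1.5 = 54 ksi.
φR_n = 0.75 × 54 × 3.093 = 125.3 kip.

φR_n ≈ 125 kip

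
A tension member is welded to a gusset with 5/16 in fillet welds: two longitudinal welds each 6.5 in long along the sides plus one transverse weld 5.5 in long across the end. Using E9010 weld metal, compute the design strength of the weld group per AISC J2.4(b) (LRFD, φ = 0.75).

φR_n ≈ 173 kips

E90XX → F_EXX = 90 ksi.
t_e = 0.707 × 0.3125 = 0.2209 in.
R_nwl = 0.6 × 90 × 0.2209 × 13 = 155.1 kips (longitudinal, 2 welds).
R_nwt = 0.6 × 90 × 0.2209 × 5.5 = 65.62 kips (transverse, base value).
(i) R_nwl + R_nwt = 220.7 kips; (ii) 0.85 R_nwl + 1.5 R_nwt = 230.3 kips.
R_n = max = 230.3 kips [governs: (ii)]; φR_n = 172.7 kips.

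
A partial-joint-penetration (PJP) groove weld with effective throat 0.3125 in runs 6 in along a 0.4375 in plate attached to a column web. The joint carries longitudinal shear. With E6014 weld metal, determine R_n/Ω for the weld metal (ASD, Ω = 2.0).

E60XX → F_EXX = 60 ksi.
Effective throat (given) t_e = 0.3125 in.
A_we = 0.3125 × 6 = 1.875 in².
F_nw = 0.6 F_EXX = 36 ksi.
R_n/Ω = (36 × 1.875) / 2.0 = 33.75 kip.

R_n/Ω ≈ 33.8 kip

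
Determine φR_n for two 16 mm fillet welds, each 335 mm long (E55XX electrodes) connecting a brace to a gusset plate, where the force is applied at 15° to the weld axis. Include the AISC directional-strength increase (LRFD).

E55XX → F_EXX = 550 MPa.
t_e = 0.707 × 16 = 11.31 mm; A_we = 11.31 × 670 = 7579 mm².
Directional factor: 1.0 + 0.5 sin^1.5(15°) = 1.066.
F_nw = 0.6 × 550 × 1.066 = 351.7 MPa.
φR_n = 0.75 × 351.7 × 7579 × 10⁻³ = 1999 kN.

φR_n ≈ 2000 kN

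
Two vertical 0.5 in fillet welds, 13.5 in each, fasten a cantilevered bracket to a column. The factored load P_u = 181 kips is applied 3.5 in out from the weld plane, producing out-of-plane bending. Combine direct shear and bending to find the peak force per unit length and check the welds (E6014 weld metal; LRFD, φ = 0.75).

f_max ≈ 12.4 kip/in; NOT adequate

E60XX → F_EXX = 60 ksi.
L_w = 2 × 13.5 = 27 in; section modulus (unit throat) S = 2 × L²/6 = 60.75 in².
Direct shear f_v = P/L_w = 181/27 = 6.704 kip/in.
Moment M = P × e = 181 × 3.5 = 633.5 kip·in; bending f_b = M/S = 10.43 kip/in.
f_max = √(f_v² + f_b²) = √(6.704² + 10.43²) = 12.4 kip/in.
φr_n = 0.75 × 0.6 × 60 × (0.707 × 0.5) = 9.544 kip/in → NOT adequate.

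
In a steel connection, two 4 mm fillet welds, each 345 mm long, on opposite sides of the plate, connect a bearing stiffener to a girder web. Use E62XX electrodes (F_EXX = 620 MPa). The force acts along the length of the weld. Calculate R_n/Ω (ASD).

Effective throat t_e = 0.707 × 4 = 2.828 mm.
Total length L = 690 mm; A_we = 2.828 × 690 = 1951 mm².
F_nw = 0.6 F_EXX = 0.6 × 620 = 372 MPa.
R_n = 372 × 1951 × 10⁻³ = 725.9 kN; R_n/Ω = 725.9/2.0 = 362.9 kN.

R_n/Ω ≈ 363 kN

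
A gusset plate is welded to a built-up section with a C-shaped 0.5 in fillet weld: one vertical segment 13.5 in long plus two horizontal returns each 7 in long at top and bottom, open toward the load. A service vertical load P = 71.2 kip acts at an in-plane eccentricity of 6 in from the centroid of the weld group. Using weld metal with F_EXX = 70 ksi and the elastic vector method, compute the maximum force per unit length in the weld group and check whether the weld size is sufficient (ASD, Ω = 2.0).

Total weld length L_w = 27.5 in. Treat welds as unit-width lines.
Centroid: x̄ = 2×7×3.5 / 27.5 = 1.782 in from the vertical weld.
Polar moment about centroid: J = I_x + I_y = [13.5³/12 + 2×7×6.75²] + [13.5×1.782² + 2(7³/12 + 7×1.718²)] = 984.3 in³.
Direct shear f_v = P/L_w = 71.2 / 27.5 = 2.589 kip/in (vertical).
Torsion M = P·e = 71.2 × 6 = 427.2 kip·in.
Critical point at (x, y) = (5.218, 6.75) from centroid. f_tx = M·y/J = 2.93 kip/in; f_ty = M·x/J = 2.265 kip/in.
Resultant f_max = √[f_tx² + (f_v + f_ty)²] = √[2.93² + (2.589 + 2.265)²] = 5.67 kip/in.
Capacity per unit length: r_n/Ω = (1/2.0) × 0.6 × 70 × (0.707 × 0.5) = 7.423 kip/in.
5.67 ≤ 7.423 → adequate.

f_max ≈ 5.67 kip/in; adequate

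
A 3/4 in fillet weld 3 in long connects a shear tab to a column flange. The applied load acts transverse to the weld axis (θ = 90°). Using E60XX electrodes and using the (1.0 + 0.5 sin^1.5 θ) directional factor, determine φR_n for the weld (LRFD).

E60XX → F_EXX = 60 ksi.
t_e = 0.707 × 0.75 = 0.5302 in; A_we = 0.5302 × 3 = 1.591 in².
Directional factor: 1.0 + 0.5 sin^1.5(90°) = 1.5.
F_nw = 0.6 × 60 × 1.5 = 54 ksi.
φR_n = 0.75 × 54 × 1.591 = 64.43 kips.

φR_n ≈ 64.4 kips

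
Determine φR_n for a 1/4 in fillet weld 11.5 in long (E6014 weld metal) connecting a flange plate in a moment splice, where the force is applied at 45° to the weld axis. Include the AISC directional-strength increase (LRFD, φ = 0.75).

φR_n ≈ 71.2 kip

E60XX → F_EXX = 60 ksi.
t_e = 0.707 × 0.25 = 0.1767 in; A_we = 0.1767 × 11.5 = 2.033 in².
Directional factor: 1.0 + 0.5 sin^1.5(45°) = 1.297.
F_nw = 0.6 × 60 × 1.297 = 46.7 ksi.
φR_n = 0.75 × 46.7 × 2.033 = 71.2 kip.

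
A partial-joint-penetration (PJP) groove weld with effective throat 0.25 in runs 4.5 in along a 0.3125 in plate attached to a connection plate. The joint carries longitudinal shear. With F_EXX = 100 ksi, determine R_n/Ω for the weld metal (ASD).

R_n/Ω ≈ 33.8 kips

Effective throat (given) t_e = 0.25 in.
A_we = 0.25 × 4.5 = 1.125 in².
F_nw = 0.6 F_EXX = 60 ksi.
R_n/Ω = (60 × 1.125) / 2.0 = 33.75 kips.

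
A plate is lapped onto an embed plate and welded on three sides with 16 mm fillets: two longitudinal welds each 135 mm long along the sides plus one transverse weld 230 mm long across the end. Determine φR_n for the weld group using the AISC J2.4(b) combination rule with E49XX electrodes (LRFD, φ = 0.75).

E49XX → F_EXX = 490 MPa.
t_e = 0.707 × 16 = 11.31 mm.
R_nwl = 0.6 × 490 × 11.31 × 270 × 10⁻³ = 897.9 kN (longitudinal, 2 welds).
R_nwt = 0.6 × 490 × 11.31 × 230 × 10⁻³ = 764.9 kN (transverse, base value).
(i) R_nwl + R_nwt = 1663 kN; (ii) 0.85 R_nwl + 1.5 R_nwt = 1911 kN.
R_n = max = 1911 kN [governs: (ii)]; φR_n = 1433 kN.

φR_n ≈ 1430 kN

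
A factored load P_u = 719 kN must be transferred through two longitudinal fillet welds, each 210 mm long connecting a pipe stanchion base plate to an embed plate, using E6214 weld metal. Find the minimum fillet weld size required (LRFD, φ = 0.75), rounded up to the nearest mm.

E62XX → F_EXX = 620 MPa.
Total weld length L = 420 mm.
Required throat t_e = P_u / (φ × 0.6 F_EXX × L) = 719 / (0.75 × 0.6 × 620 × 420 × 10⁻³) = 6.136 mm.
Required leg w = t_e / 0.707 = 8.679 mm → use 9 mm.

w = 9 mm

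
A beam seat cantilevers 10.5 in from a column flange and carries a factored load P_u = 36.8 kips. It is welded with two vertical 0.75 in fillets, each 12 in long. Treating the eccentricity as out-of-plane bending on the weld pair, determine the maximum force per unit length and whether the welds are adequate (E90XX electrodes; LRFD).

f_max ≈ 8.19 kip/in; adequate

E90XX → F_EXX = 90 ksi.
L_w = 2 × 12 = 24 in; section modulus (unit throat) S = 2 × L²/6 = 48 in².
Direct shear f_v = P/L_w = 36.8/24 = 1.533 kip/in.
Moment M = P × e = 36.8 × 10.5 = 386.4 kip·in; bending f_b = M/S = 8.05 kip/in.
f_max = √(f_v² + f_b²) = √(1.533² + 8.05²) = 8.195 kip/in.
φr_n = 0.75 × 0.6 × 90 × (0.707 × 0.75) = 21.48 kip/in → adequate.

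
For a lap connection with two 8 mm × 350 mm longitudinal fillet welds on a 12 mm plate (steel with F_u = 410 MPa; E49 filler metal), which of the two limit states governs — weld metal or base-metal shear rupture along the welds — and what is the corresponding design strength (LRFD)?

E49XX → F_EXX = 490 MPa.
t_e = 0.707 × 8 = 5.656 mm; L = 700 mm.
Weld metal: φR_n = 0.75 × 0.6 × 490 × 5.656 × 700 × 10⁻³ = 873 kN.
Base metal (shear rupture): φR_n = 0.75 × 0.6 × 410 × 12 × 700 × 10⁻³ = 1550 kN.
Governing: weld metal.

φR_n ≈ 873 kN (weld metal governs)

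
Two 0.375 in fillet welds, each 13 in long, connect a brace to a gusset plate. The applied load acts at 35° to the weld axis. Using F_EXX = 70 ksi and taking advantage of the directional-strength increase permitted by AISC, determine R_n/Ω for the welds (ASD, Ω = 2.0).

t_e = 0.707 × 0.375 = 0.2651 in; A_we = 0.2651 × 26 = 6.893 in².
Directional factor: 1.0 + 0.5 sin^1.5(35°) = 1.217.
F_nw = 0.6 × 70 × 1.217 = 51.12 ksi.
R_n/Ω = (51.12 × 6.893) / 2.0 = 176.2 kip.

R_n/Ω ≈ 176 kip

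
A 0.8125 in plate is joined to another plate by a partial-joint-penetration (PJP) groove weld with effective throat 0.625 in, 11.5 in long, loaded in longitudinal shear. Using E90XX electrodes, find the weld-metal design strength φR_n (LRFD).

φR_n ≈ 291 kip

E90XX → F_EXX = 90 ksi.
Effective throat (given) t_e = 0.625 in.
A_we = 0.625 × 11.5 = 7.188 in².
F_nw = 0.6 F_EXX = 54 ksi.
φR_n = 0.75 × 54 × 7.188 = 291.1 kip.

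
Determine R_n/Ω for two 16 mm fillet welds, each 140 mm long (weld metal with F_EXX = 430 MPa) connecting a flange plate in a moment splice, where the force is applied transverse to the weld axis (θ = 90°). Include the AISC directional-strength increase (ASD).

t_e = 0.707 × 16 = 11.31 mm; A_we = 11.31 × 280 = 3167 mm².
Directional factor: 1.0 + 0.5 sin^1.5(90°) = 1.5.
F_nw = 0.6 × 430 × 1.5 = 387 MPa.
R_n/Ω = (387 × 3167) / 2.0 × 10⁻³ = 612.9 kN.

R_n/Ω ≈ 613 kN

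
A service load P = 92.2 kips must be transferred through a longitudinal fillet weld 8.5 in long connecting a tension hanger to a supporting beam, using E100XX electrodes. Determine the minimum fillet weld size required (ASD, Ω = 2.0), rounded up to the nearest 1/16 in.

E100XX → F_EXX = 100 ksi.
Total weld length L = 8.5 in.
Required throat t_e = P × Ω / (0.6 F_EXX × L) = 92.2 × 2.0 / (0.6 × 100 × 8.5) = 0.3616 in.
Required leg w = t_e / 0.707 = 0.5114 in → use 9/16 in.

w = 9/16 in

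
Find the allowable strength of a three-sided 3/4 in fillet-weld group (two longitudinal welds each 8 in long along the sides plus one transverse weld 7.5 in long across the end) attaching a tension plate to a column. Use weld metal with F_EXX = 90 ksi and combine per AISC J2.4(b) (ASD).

R_n/Ω ≈ 356 kip

t_e = 0.707 × 0.75 = 0.5302 in.
R_nwl = 0.6 × 90 × 0.5302 × 16 = 458.1 kip (longitudinal, 2 welds).
R_nwt = 0.6 × 90 × 0.5302 × 7.5 = 214.8 kip (transverse, base value).
(i) R_nwl + R_nwt = 672.9 kip; (ii) 0.85 R_nwl + 1.5 R_nwt = 711.5 kip.
R_n = max = 711.5 kip [governs: (ii)]; R_n/Ω = 355.8 kip.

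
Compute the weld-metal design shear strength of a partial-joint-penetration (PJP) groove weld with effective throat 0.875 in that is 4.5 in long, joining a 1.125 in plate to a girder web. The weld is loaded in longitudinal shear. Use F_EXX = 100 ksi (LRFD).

φR_n ≈ 177 kips

Effective throat (given) t_e = 0.875 in.
A_we = 0.875 × 4.5 = 3.938 in².
F_nw = 0.6 F_EXX = 60 ksi.
φR_n = 0.75 × 60 × 3.938 = 177.2 kips.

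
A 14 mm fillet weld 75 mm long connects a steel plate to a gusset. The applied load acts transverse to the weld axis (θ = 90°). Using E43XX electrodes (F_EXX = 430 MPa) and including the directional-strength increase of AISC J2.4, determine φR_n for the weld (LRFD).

φR_n ≈ 215 kN

t_e = 0.707 × 14 = 9.898 mm; A_we = 9.898 × 75 = 742.4 mm².
Directional factor: 1.0 + 0.5 sin^1.5(90°) = 1.5.
F_nw = 0.6 × 430 × 1.5 = 387 MPa.
φR_n = 0.75 × 387 × 742.4 × 10⁻³ = 215.5 kN.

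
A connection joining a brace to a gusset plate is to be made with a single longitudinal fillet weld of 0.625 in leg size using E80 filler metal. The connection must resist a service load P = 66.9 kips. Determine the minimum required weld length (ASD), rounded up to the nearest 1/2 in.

E80XX → F_EXX = 80 ksi.
Throat t_e = 0.707 × 0.625 = 0.4419 in.
r_n/Ω = (0.6 × 80 × 0.4419) / 2.0 = 10.6 kip/in.
L_req = P / (r_n/Ω) = 66.9 / 10.6 = 6.308 in total.
Round up → use L = 6.5 in.

L = 6.5 in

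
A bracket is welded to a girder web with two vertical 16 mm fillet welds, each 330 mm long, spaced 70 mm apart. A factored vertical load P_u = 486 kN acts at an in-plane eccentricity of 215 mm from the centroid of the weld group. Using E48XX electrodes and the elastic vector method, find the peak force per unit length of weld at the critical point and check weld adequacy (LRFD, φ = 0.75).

f_max ≈ 2840 N/mm; NOT adequate

E48XX → F_EXX = 480 MPa.
Total weld length L_w = 660 mm. Treat welds as unit-width lines.
Polar moment about centroid: J = 2[d³/12 + d(b/2)²] = 2[330³/12 + 330×35²] = 6798000 mm³.
Direct shear f_v = P/L_w = 486×10³ / 660 = 736.4 N/mm (vertical).
Torsion M = P·e = 486×10³ × 215 = 104490000 N·mm.
Critical point at (x, y) = (35, 165) from centroid. f_tx = M·y/J = 2536 N/mm; f_ty = M·x/J = 538 N/mm.
Resultant f_max = √[f_tx² + (f_v + f_ty)²] = √[2536² + (736.4 + 538)²] = 2838 N/mm.
Capacity per unit length: φr_n = 0.75 × 0.6 × 480 × (0.707 × 16) = 2443 N/mm.
2838 > 2443 → NOT adequate.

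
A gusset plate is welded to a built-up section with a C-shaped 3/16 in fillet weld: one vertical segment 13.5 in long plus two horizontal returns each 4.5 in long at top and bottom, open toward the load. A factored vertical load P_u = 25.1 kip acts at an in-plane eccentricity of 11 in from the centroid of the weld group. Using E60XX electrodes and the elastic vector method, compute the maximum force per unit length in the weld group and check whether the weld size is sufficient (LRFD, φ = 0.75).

E60XX → F_EXX = 60 ksi.
Total weld length L_w = 22.5 in. Treat welds as unit-width lines.
Centroid: x̄ = 2×4.5×2.25 / 22.5 = 0.9 in from the vertical weld.
Polar moment about centroid: J = I_x + I_y = [13.5³/12 + 2×4.5×6.75²] + [13.5×0.9² + 2(4.5³/12 + 4.5×1.35²)] = 657.6 in³.
Direct shear f_v = P/L_w = 25.1 / 22.5 = 1.116 kip/in (vertical).
Torsion M = P·e = 25.1 × 11 = 276.1 kip·in.
Critical point at (x, y) = (3.6, 6.75) from centroid. f_tx = M·y/J = 2.834 kip/in; f_ty = M·x/J = 1.511 kip/in.
Resultant f_max = √[f_tx² + (f_v + f_ty)²] = √[2.834² + (1.116 + 1.511)²] = 3.864 kip/in.
Capacity per unit length: φr_n = 0.75 × 0.6 × 60 × (0.707 × 0.1875) = 3.579 kip/in.
3.864 > 3.579 → NOT adequate.

f_max ≈ 3.86 kip/in; NOT adequate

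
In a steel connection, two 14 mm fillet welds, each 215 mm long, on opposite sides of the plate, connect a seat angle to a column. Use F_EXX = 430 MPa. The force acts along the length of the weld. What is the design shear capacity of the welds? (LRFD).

φR_n ≈ 824 kN

Effective throat t_e = 0.707 × 14 = 9.898 mm.
Total length L = 430 mm; A_we = 9.898 × 430 = 4256 mm².
F_nw = 0.6 F_EXX = 0.6 × 430 = 258 MPa.
φR_n = 0.75 × 258 × 4256 × 10⁻³ = 823.6 kN.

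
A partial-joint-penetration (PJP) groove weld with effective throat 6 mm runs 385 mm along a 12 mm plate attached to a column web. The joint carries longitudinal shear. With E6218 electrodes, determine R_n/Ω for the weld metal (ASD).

E62XX → F_EXX = 620 MPa.
Effective throat (given) t_e = 6 mm.
A_we = 6 × 385 = 2310 mm².
F_nw = 0.6 F_EXX = 372 MPa.
R_n/Ω = (372 × 2310) / 2.0 × 10⁻³ = 429.7 kN.

R_n/Ω ≈ 430 kN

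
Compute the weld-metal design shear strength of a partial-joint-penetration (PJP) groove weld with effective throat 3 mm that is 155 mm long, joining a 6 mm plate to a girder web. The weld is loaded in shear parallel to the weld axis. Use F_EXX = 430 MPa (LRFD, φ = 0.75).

φR_n ≈ 90 kN

Effective throat (given) t_e = 3 mm.
A_we = 3 × 155 = 465 mm².
F_nw = 0.6 F_EXX = 258 MPa.
φR_n = 0.75 × 258 × 465 × 10⁻³ = 89.98 kN.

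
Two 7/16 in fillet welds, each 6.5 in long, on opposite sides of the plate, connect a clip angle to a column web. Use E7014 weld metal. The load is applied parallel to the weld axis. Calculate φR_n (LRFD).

E70XX → F_EXX = 70 ksi.
Effective throat t_e = 0.707 × 0.4375 = 0.3093 in.
Total length L = 13 in; A_we = 0.3093 × 13 = 4.021 in².
F_nw = 0.6 F_EXX = 0.6 × 70 = 42 ksi.
φR_n = 0.75 × 42 × 4.021 = 126.7 kips.

φR_n ≈ 127 kips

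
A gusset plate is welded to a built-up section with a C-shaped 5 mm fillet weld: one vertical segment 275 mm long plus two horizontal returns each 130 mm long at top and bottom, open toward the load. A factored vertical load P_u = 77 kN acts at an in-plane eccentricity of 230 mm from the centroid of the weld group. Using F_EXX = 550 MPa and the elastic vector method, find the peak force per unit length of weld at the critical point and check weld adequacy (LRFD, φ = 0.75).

f_max ≈ 493 N/mm; adequate

Total weld length L_w = 535 mm. Treat welds as unit-width lines.
Centroid: x̄ = 2×130×65 / 535 = 31.59 mm from the vertical weld.
Polar moment about centroid: J = I_x + I_y = [275³/12 + 2×130×137.5²] + [275×31.59² + 2(130³/12 + 130×33.41²)] = 7580000 mm³.
Direct shear f_v = P/L_w = 77×10³ / 535 = 143.9 N/mm (vertical).
Torsion M = P·e = 77×10³ × 230 = 17710000 N·mm.
Critical point at (x, y) = (98.41, 137.5) from centroid. f_tx = M·y/J = 321.3 N/mm; f_ty = M·x/J = 229.9 N/mm.
Resultant f_max = √[f_tx² + (f_v + f_ty)²] = √[321.3² + (143.9 + 229.9)²] = 492.9 N/mm.
Capacity per unit length: φr_n = 0.75 × 0.6 × 550 × (0.707 × 5) = 874.9 N/mm.
492.9 ≤ 874.9 → adequate.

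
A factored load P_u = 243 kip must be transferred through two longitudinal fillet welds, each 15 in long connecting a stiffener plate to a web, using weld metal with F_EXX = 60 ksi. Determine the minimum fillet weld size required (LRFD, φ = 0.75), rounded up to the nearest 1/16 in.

Total weld length L = 30 in.
Required throat t_e = P_u / (φ × 0.6 F_EXX × L) = 243 / (0.75 × 0.6 × 60 × 30) = 0.3 in.
Required leg w = t_e / 0.707 = 0.4243 in → use 7/16 in.

w = 7/16 in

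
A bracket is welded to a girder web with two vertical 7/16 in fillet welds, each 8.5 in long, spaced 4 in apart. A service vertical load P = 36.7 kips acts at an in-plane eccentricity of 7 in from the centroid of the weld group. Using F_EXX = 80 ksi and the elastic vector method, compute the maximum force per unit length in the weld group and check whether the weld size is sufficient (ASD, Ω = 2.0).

f_max ≈ 8.24 kip/in; NOT adequate

Total weld length L_w = 17 in. Treat welds as unit-width lines.
Polar moment about centroid: J = 2[d³/12 + d(b/2)²] = 2[8.5³/12 + 8.5×2²] = 170.4 in³.
Direct shear f_v = P/L_w = 36.7 / 17 = 2.159 kip/in (vertical).
Torsion M = P·e = 36.7 × 7 = 256.9 kip·in.
Critical point at (x, y) = (2, 4.25) from centroid. f_tx = M·y/J = 6.409 kip/in; f_ty = M·x/J = 3.016 kip/in.
Resultant f_max = √[f_tx² + (f_v + f_ty)²] = √[6.409² + (2.159 + 3.016)²] = 8.238 kip/in.
Capacity per unit length: r_n/Ω = (1/2.0) × 0.6 × 80 × (0.707 × 0.4375) = 7.423 kip/in.
8.238 > 7.423 → NOT adequate.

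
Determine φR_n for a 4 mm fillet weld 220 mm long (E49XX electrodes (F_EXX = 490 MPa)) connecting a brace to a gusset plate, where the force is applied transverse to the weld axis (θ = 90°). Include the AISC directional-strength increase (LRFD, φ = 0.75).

t_e = 0.707 × 4 = 2.828 mm; A_we = 2.828 × 220 = 622.2 mm².
Directional factor: 1.0 + 0.5 sin^1.5(90°) = 1.5.
F_nw = 0.6 × 490 × 1.5 = 441 MPa.
φR_n = 0.75 × 441 × 622.2 × 10⁻³ = 205.8 kN.

φR_n ≈ 206 kN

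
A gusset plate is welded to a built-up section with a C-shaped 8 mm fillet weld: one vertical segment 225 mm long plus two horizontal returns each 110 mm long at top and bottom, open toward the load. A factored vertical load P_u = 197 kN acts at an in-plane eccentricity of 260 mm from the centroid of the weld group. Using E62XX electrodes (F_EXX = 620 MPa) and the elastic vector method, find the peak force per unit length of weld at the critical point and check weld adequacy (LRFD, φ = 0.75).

f_max ≈ 1960 N/mm; NOT adequate

Total weld length L_w = 445 mm. Treat welds as unit-width lines.
Centroid: x̄ = 2×110×55 / 445 = 27.19 mm from the vertical weld.
Polar moment about centroid: J = I_x + I_y = [225³/12 + 2×110×112.5²] + [225×27.19² + 2(110³/12 + 110×27.81²)] = 4292000 mm³.
Direct shear f_v = P/L_w = 197×10³ / 445 = 442.7 N/mm (vertical).
Torsion M = P·e = 197×10³ × 260 = 51220000 N·mm.
Critical point at (x, y) = (82.81, 112.5) from centroid. f_tx = M·y/J = 1343 N/mm; f_ty = M·x/J = 988.2 N/mm.
Resultant f_max = √[f_tx² + (f_v + f_ty)²] = √[1343² + (442.7 + 988.2)²] = 1962 N/mm.
Capacity per unit length: φr_n = 0.75 × 0.6 × 620 × (0.707 × 8) = 1578 N/mm.
1962 > 1578 → NOT adequate.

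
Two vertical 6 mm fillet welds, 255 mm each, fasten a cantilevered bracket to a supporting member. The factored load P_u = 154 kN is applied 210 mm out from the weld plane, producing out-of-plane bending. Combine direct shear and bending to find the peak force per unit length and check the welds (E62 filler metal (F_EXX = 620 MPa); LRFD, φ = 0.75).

L_w = 2 × 255 = 510 mm; section modulus (unit throat) S = 2 × L²/6 = 21680 mm².
Direct shear f_v = P/L_w = 154×10³/510 = 302 N/mm.
Moment M = P × e = 154×10³ × 210 = 32340000 N·mm; bending f_b = M/S = 1492 N/mm.
f_max = √(f_v² + f_b²) = √(302² + 1492²) = 1522 N/mm.
φr_n = 0.75 × 0.6 × 620 × (0.707 × 6) = 1184 N/mm → NOT adequate.

f_max ≈ 1520 N/mm; NOT adequate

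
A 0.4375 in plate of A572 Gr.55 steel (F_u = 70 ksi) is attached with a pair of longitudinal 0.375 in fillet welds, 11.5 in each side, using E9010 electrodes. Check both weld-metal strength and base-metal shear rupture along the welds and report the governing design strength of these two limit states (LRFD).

E90XX → F_EXX = 90 ksi.
t_e = 0.707 × 0.375 = 0.2651 in; L = 23 in.
Weld metal: φR_n = 0.75 × 0.6 × 90 × 0.2651 × 23 = 247 kip.
Base metal (shear rupture): φR_n = 0.75 × 0.6 × 70 × 0.4375 × 23 = 317 kip.
Governing: weld metal.

φR_n ≈ 247 kip (weld metal governs)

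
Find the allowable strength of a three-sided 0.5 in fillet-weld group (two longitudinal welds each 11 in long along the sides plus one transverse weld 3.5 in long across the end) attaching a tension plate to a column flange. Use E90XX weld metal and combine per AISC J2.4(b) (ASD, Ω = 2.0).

R_n/Ω ≈ 243 kips

E90XX → F_EXX = 90 ksi.
t_e = 0.707 × 0.5 = 0.3535 in.
R_nwl = 0.6 × 90 × 0.3535 × 22 = 420 kips (longitudinal, 2 welds).
R_nwt = 0.6 × 90 × 0.3535 × 3.5 = 66.81 kips (transverse, base value).
(i) R_nwl + R_nwt = 486.8 kips; (ii) 0.85 R_nwl + 1.5 R_nwt = 457.2 kips.
R_n = max = 486.8 kips [governs: (i)]; R_n/Ω = 243.4 kips.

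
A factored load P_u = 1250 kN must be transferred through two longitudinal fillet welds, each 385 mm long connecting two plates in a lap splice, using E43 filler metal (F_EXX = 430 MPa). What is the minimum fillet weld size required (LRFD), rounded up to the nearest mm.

Total weld length L = 770 mm.
Required throat t_e = P_u / (φ × 0.6 F_EXX × L) = 1250 / (0.75 × 0.6 × 430 × 770 × 10⁻³) = 8.39 mm.
Required leg w = t_e / 0.707 = 11.87 mm → use 12 mm.

w = 12 mm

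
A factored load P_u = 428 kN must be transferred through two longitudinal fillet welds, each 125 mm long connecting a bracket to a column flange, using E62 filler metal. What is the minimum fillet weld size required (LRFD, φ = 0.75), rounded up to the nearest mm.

E62XX → F_EXX = 620 MPa.
Total weld length L = 250 mm.
Required throat t_e = P_u / (φ × 0.6 F_EXX × L) = 428 / (0.75 × 0.6 × 620 × 250 × 10⁻³) = 6.136 mm.
Required leg w = t_e / 0.707 = 8.679 mm → use 9 mm.

w = 9 mm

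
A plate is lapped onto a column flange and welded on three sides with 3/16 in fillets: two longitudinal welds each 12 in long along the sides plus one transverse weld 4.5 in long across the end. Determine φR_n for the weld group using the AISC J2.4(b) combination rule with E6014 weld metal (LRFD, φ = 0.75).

φR_n ≈ 102 kips

E60XX → F_EXX = 60 ksi.
t_e = 0.707 × 0.1875 = 0.1326 in.
R_nwl = 0.6 × 60 × 0.1326 × 24 = 114.5 kips (longitudinal, 2 welds).
R_nwt = 0.6 × 60 × 0.1326 × 4.5 = 21.48 kips (transverse, base value).
(i) R_nwl + R_nwt = 136 kips; (ii) 0.85 R_nwl + 1.5 R_nwt = 129.6 kips.
R_n = max = 136 kips [governs: (i)]; φR_n = 102 kips.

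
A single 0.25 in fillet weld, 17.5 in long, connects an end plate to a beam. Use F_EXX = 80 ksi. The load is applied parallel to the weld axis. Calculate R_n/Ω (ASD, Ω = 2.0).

Effective throat t_e = 0.707 × 0.25 = 0.1767 in.
Total length L = 17.5 in; A_we = 0.1767 × 17.5 = 3.093 in².
F_nw = 0.6 F_EXX = 0.6 × 80 = 48 ksi.
R_n = 48 × 3.093 = 148.5 kip; R_n/Ω = 148.5/2.0 = 74.23 kip.

R_n/Ω ≈ 74.2 kip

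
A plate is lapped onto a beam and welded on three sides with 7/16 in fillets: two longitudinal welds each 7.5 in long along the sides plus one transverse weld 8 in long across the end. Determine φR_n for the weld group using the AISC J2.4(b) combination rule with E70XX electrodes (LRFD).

φR_n ≈ 241 kip

E70XX → F_EXX = 70 ksi.
t_e = 0.707 × 0.4375 = 0.3093 in.
R_nwl = 0.6 × 70 × 0.3093 × 15 = 194.9 kip (longitudinal, 2 welds).
R_nwt = 0.6 × 70 × 0.3093 × 8 = 103.9 kip (transverse, base value).
(i) R_nwl + R_nwt = 298.8 kip; (ii) 0.85 R_nwl + 1.5 R_nwt = 321.5 kip.
R_n = max = 321.5 kip [governs: (ii)]; φR_n = 241.1 kip.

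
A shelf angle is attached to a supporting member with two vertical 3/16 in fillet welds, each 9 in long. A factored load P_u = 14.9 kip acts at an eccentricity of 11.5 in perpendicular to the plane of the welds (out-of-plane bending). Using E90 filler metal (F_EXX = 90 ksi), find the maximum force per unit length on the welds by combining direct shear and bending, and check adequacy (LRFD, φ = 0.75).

f_max ≈ 6.4 kip/in; NOT adequate

L_w = 2 × 9 = 18 in; section modulus (unit throat) S = 2 × L²/6 = 27 in².
Direct shear f_v = P/L_w = 14.9/18 = 0.8278 kip/in.
Moment M = P × e = 14.9 × 11.5 = 171.35 kip·in; bending f_b = M/S = 6.346 kip/in.
f_max = √(f_v² + f_b²) = √(0.8278² + 6.346²) = 6.4 kip/in.
φr_n = 0.75 × 0.6 × 90 × (0.707 × 0.1875) = 5.369 kip/in → NOT adequate.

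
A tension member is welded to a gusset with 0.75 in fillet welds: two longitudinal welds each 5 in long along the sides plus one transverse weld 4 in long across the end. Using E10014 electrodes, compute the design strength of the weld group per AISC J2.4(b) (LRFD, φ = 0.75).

φR_n ≈ 346 kips

E100XX → F_EXX = 100 ksi.
t_e = 0.707 × 0.75 = 0.5302 in.
R_nwl = 0.6 × 100 × 0.5302 × 10 = 318.2 kips (longitudinal, 2 welds).
R_nwt = 0.6 × 100 × 0.5302 × 4 = 127.3 kips (transverse, base value).
(i) R_nwl + R_nwt = 445.4 kips; (ii) 0.85 R_nwl + 1.5 R_nwt = 461.3 kips.
R_n = max = 461.3 kips [governs: (ii)]; φR_n = 346 kips.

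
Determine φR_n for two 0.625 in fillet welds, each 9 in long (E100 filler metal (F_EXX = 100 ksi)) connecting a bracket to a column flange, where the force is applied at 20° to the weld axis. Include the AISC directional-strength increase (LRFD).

φR_n ≈ 394 kips

t_e = 0.707 × 0.625 = 0.4419 in; A_we = 0.4419 × 18 = 7.954 in².
Directional factor: 1.0 + 0.5 sin^1.5(20°) = 1.1.
F_nw = 0.6 × 100 × 1.1 = 66 ksi.
φR_n = 0.75 × 66 × 7.954 = 393.7 kips.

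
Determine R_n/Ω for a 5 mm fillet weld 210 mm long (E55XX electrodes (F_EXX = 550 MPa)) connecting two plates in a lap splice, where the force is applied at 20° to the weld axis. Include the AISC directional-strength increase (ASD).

R_n/Ω ≈ 135 kN

t_e = 0.707 × 5 = 3.535 mm; A_we = 3.535 × 210 = 742.3 mm².
Directional factor: 1.0 + 0.5 sin^1.5(20°) = 1.1.
F_nw = 0.6 × 550 × 1.1 = 363 MPa.
R_n/Ω = (363 × 742.3) / 2.0 × 10⁻³ = 134.7 kN.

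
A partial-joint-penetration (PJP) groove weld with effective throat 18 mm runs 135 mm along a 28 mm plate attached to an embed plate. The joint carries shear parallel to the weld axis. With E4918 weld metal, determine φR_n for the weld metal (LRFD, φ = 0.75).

E49XX → F_EXX = 490 MPa.
Effective throat (given) t_e = 18 mm.
A_we = 18 × 135 = 2430 mm².
F_nw = 0.6 F_EXX = 294 MPa.
φR_n = 0.75 × 294 × 2430 × 10⁻³ = 535.8 kN.

φR_n ≈ 536 kN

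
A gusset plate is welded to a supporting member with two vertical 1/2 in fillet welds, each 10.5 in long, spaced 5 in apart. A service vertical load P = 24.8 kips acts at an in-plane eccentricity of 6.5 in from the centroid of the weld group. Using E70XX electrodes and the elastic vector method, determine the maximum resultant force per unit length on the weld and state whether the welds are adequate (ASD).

E70XX → F_EXX = 70 ksi.
Total weld length L_w = 21 in. Treat welds as unit-width lines.
Polar moment about centroid: J = 2[d³/12 + d(b/2)²] = 2[10.5³/12 + 10.5×2.5²] = 324.2 in³.
Direct shear f_v = P/L_w = 24.8 / 21 = 1.181 kip/in (vertical).
Torsion M = P·e = 24.8 × 6.5 = 161.2 kip·in.
Critical point at (x, y) = (2.5, 5.25) from centroid. f_tx = M·y/J = 2.611 kip/in; f_ty = M·x/J = 1.243 kip/in.
Resultant f_max = √[f_tx² + (f_v + f_ty)²] = √[2.611² + (1.181 + 1.243)²] = 3.562 kip/in.
Capacity per unit length: r_n/Ω = (1/2.0) × 0.6 × 70 × (0.707 × 0.5) = 7.423 kip/in.
3.562 ≤ 7.423 → adequate.

f_max ≈ 3.56 kip/in; adequate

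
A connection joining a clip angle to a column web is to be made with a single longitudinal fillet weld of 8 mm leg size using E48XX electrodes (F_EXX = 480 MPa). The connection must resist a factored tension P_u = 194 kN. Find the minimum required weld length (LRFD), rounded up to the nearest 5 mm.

Throat t_e = 0.707 × 8 = 5.656 mm.
φr_n = 0.75 × 0.6 × 480 × 5.656 × 10⁻³ = 1.222 kN/mm.
L_req = P_u / φr_n = 194 / 1.222 = 158.8 mm total.
Round up → use L = 160 mm.

L = 160 mm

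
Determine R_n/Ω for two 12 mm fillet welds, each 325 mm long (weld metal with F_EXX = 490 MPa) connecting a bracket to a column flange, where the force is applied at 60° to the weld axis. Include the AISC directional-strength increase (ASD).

t_e = 0.707 × 12 = 8.484 mm; A_we = 8.484 × 650 = 5515 mm².
Directional factor: 1.0 + 0.5 sin^1.5(60°) = 1.403.
F_nw = 0.6 × 490 × 1.403 = 412.5 MPa.
R_n/Ω = (412.5 × 5515) / 2.0 × 10⁻³ = 1137 kN.

R_n/Ω ≈ 1140 kN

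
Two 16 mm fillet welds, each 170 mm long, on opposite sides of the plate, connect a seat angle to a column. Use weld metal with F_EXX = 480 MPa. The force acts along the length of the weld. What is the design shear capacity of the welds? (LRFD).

Effective throat t_e = 0.707 × 16 = 11.31 mm.
Total length L = 340 mm; A_we = 11.31 × 340 = 3846 mm².
F_nw = 0.6 F_EXX = 0.6 × 480 = 288 MPa.
φR_n = 0.75 × 288 × 3846 × 10⁻³ = 830.8 kN.

φR_n ≈ 831 kN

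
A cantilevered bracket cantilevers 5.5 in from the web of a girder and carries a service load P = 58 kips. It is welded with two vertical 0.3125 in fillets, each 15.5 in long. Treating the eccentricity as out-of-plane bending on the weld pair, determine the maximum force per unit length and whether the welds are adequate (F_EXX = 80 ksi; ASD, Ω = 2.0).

f_max ≈ 4.4 kip/in; adequate

L_w = 2 × 15.5 = 31 in; section modulus (unit throat) S = 2 × L²/6 = 80.08 in².
Direct shear f_v = P/L_w = 58/31 = 1.871 kip/in.
Moment M = P × e = 58 × 5.5 = 319 kip·in; bending f_b = M/S = 3.983 kip/in.
f_max = √(f_v² + f_b²) = √(1.871² + 3.983²) = 4.401 kip/in.
r_n/Ω = (1/2.0) × 0.6 × 80 × (0.707 × 0.3125) = 5.302 kip/in → adequate.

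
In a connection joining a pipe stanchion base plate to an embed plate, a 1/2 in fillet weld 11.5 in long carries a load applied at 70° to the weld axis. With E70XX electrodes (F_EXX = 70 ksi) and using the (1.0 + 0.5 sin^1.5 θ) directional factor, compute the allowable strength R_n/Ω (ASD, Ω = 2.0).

t_e = 0.707 × 0.5 = 0.3535 in; A_we = 0.3535 × 11.5 = 4.065 in².
Directional factor: 1.0 + 0.5 sin^1.5(70°) = 1.455.
F_nw = 0.6 × 70 × 1.455 = 61.13 ksi.
R_n/Ω = (61.13 × 4.065) / 2.0 = 124.3 kips.

R_n/Ω ≈ 124 kips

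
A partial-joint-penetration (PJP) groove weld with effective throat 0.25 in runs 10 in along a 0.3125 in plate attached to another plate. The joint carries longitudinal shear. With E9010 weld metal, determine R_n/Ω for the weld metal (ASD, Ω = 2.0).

R_n/Ω ≈ 67.5 kip

E90XX → F_EXX = 90 ksi.
Effective throat (given) t_e = 0.25 in.
A_we = 0.25 × 10 = 2.5 in².
F_nw = 0.6 F_EXX = 54 ksi.
R_n/Ω = (54 × 2.5) / 2.0 = 67.5 kip.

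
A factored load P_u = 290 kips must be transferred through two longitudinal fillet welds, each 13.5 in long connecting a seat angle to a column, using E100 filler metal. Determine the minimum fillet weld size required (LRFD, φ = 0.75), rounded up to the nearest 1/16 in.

E100XX → F_EXX = 100 ksi.
Total weld length L = 27 in.
Required throat t_e = P_u / (φ × 0.6 F_EXX × L) = 290 / (0.75 × 0.6 × 100 × 27) = 0.2387 in.
Required leg w = t_e / 0.707 = 0.3376 in → use 3/8 in.

w = 3/8 in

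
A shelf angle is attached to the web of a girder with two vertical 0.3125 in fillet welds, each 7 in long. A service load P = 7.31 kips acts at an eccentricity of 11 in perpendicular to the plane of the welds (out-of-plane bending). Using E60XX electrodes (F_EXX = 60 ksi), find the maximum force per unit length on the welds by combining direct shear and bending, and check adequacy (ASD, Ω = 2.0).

L_w = 2 × 7 = 14 in; section modulus (unit throat) S = 2 × L²/6 = 16.33 in².
Direct shear f_v = P/L_w = 7.31/14 = 0.5221 kip/in.
Moment M = P × e = 7.31 × 11 = 80.41 kip·in; bending f_b = M/S = 4.923 kip/in.
f_max = √(f_v² + f_b²) = √(0.5221² + 4.923²) = 4.951 kip/in.
r_n/Ω = (1/2.0) × 0.6 × 60 × (0.707 × 0.3125) = 3.977 kip/in → NOT adequate.

f_max ≈ 4.95 kip/in; NOT adequate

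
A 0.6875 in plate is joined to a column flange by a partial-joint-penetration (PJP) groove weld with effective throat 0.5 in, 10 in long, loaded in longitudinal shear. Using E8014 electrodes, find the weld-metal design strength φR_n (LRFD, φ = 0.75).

φR_n ≈ 180 kip

E80XX → F_EXX = 80 ksi.
Effective throat (given) t_e = 0.5 in.
A_we = 0.5 × 10 = 5 in².
F_nw = 0.6 F_EXX = 48 ksi.
φR_n = 0.75 × 48 × 5 = 180 kip.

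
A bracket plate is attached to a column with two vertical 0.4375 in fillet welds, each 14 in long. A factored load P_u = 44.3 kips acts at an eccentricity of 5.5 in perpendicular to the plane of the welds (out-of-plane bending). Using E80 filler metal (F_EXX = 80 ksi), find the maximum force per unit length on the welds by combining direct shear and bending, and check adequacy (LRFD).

L_w = 2 × 14 = 28 in; section modulus (unit throat) S = 2 × L²/6 = 65.33 in².
Direct shear f_v = P/L_w = 44.3/28 = 1.582 kip/in.
Moment M = P × e = 44.3 × 5.5 = 243.65 kip·in; bending f_b = M/S = 3.729 kip/in.
f_max = √(f_v² + f_b²) = √(1.582² + 3.729²) = 4.051 kip/in.
φr_n = 0.75 × 0.6 × 80 × (0.707 × 0.4375) = 11.14 kip/in → adequate.

f_max ≈ 4.05 kip/in; adequate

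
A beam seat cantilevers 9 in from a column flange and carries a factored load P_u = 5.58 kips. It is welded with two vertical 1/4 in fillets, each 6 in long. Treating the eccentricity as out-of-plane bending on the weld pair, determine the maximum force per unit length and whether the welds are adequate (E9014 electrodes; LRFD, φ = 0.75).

f_max ≈ 4.21 kip/in; adequate

E90XX → F_EXX = 90 ksi.
L_w = 2 × 6 = 12 in; section modulus (unit throat) S = 2 × L²/6 = 12 in².
Direct shear f_v = P/L_w = 5.58/12 = 0.465 kip/in.
Moment M = P × e = 5.58 × 9 = 50.22 kip·in; bending f_b = M/S = 4.185 kip/in.
f_max = √(f_v² + f_b²) = √(0.465² + 4.185²) = 4.211 kip/in.
φr_n = 0.75 × 0.6 × 90 × (0.707 × 0.25) = 7.158 kip/in → adequate.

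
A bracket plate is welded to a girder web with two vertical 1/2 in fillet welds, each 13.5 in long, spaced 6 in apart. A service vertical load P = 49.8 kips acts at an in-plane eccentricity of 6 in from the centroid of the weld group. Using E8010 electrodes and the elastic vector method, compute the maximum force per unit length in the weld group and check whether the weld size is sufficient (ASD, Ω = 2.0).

E80XX → F_EXX = 80 ksi.
Total weld length L_w = 27 in. Treat welds as unit-width lines.
Polar moment about centroid: J = 2[d³/12 + d(b/2)²] = 2[13.5³/12 + 13.5×3²] = 653.1 in³.
Direct shear f_v = P/L_w = 49.8 / 27 = 1.844 kip/in (vertical).
Torsion M = P·e = 49.8 × 6 = 298.8 kip·in.
Critical point at (x, y) = (3, 6.75) from centroid. f_tx = M·y/J = 3.088 kip/in; f_ty = M·x/J = 1.373 kip/in.
Resultant f_max = √[f_tx² + (f_v + f_ty)²] = √[3.088² + (1.844 + 1.373)²] = 4.46 kip/in.
Capacity per unit length: r_n/Ω = (1/2.0) × 0.6 × 80 × (0.707 × 0.5) = 8.484 kip/in.
4.46 ≤ 8.484 → adequate.

f_max ≈ 4.46 kip/in; adequate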